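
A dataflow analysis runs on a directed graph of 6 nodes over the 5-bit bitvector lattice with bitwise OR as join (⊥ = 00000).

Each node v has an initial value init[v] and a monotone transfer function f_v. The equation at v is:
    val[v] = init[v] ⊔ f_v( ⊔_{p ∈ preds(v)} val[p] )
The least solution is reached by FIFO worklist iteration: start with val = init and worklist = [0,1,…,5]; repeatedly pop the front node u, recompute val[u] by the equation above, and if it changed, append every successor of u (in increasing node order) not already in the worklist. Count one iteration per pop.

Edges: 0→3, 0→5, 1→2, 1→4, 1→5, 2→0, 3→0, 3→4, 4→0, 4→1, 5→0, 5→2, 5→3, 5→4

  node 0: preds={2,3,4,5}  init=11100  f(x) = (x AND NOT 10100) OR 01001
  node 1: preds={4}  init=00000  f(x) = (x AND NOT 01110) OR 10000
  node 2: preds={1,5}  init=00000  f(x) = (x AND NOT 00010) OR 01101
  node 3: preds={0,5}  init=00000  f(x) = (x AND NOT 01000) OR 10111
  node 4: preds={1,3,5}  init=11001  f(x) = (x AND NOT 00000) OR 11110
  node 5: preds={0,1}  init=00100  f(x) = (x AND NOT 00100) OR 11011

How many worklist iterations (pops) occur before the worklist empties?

Iteration log — 12 steps:
  step 1. node 0  ⊔preds=11101  new=11101  old=11100  +wl: 
  step 2. node 1  ⊔preds=11001  new=10001  old=00000  +wl: 
  step 3. node 2  ⊔preds=10101  new=11101  old=00000  +wl: 0
  step 4. node 3  ⊔preds=11101  new=10111  old=00000  +wl: 
  step 5. node 4  ⊔preds=10111  new=11111  old=11001  +wl: 1
  step 6. node 5  ⊔preds=11101  new=11111  old=00100  +wl: 2,3,4
  step 7. node 0  ⊔preds=11111  new=11111  old=11101  +wl: 5
  step 8. node 1  ⊔preds=11111  new=10001  stable
  step 9. node 2  ⊔preds=11111  new=11101  stable
  step 10. node 3  ⊔preds=11111  new=10111  stable
  step 11. node 4  ⊔preds=11111  new=11111  stable
  step 12. node 5  ⊔preds=11111  new=11111  stable

Least fixpoint reached:
  node 0: 11111
  node 1: 10001
  node 2: 11101
  node 3: 10111
  node 4: 11111
  node 5: 11111

12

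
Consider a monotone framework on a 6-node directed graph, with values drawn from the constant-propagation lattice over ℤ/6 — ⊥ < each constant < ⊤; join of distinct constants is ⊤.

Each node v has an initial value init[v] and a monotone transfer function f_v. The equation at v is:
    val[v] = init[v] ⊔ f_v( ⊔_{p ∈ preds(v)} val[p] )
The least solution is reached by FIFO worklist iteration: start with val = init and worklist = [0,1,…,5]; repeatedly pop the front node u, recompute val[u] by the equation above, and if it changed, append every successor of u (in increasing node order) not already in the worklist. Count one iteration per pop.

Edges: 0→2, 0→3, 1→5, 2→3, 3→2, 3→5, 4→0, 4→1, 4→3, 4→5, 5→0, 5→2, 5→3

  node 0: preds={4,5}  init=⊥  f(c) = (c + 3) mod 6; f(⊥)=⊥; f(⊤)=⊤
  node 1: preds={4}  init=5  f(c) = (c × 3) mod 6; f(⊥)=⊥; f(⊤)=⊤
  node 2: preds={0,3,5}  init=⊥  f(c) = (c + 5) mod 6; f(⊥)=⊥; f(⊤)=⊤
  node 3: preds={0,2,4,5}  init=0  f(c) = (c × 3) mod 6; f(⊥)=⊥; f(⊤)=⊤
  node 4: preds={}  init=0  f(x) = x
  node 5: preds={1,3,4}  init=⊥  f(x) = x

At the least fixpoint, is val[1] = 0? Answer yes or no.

Iteration log — 10 steps:
  step 1. node 0  ⊔preds=0  new=3  old=⊥  +wl: 
  step 2. node 1  ⊔preds=0  new=⊤  old=5  +wl: 
  step 3. node 2  ⊔preds=⊤  new=⊤  old=⊥  +wl: 
  step 4. node 3  ⊔preds=⊤  new=⊤  old=0  +wl: 2
  step 5. node 4  ⊔preds=⊥  new=0  stable
  step 6. node 5  ⊔preds=⊤  new=⊤  old=⊥  +wl: 0,3
  step 7. node 2  ⊔preds=⊤  new=⊤  stable
  step 8. node 0  ⊔preds=⊤  new=⊤  old=3  +wl: 2
  step 9. node 3  ⊔preds=⊤  new=⊤  stable
  step 10. node 2  ⊔preds=⊤  new=⊤  stable

Least fixpoint reached:
  node 0: ⊤
  node 1: ⊤
  node 2: ⊤
  node 3: ⊤
  node 4: 0
  node 5: ⊤

no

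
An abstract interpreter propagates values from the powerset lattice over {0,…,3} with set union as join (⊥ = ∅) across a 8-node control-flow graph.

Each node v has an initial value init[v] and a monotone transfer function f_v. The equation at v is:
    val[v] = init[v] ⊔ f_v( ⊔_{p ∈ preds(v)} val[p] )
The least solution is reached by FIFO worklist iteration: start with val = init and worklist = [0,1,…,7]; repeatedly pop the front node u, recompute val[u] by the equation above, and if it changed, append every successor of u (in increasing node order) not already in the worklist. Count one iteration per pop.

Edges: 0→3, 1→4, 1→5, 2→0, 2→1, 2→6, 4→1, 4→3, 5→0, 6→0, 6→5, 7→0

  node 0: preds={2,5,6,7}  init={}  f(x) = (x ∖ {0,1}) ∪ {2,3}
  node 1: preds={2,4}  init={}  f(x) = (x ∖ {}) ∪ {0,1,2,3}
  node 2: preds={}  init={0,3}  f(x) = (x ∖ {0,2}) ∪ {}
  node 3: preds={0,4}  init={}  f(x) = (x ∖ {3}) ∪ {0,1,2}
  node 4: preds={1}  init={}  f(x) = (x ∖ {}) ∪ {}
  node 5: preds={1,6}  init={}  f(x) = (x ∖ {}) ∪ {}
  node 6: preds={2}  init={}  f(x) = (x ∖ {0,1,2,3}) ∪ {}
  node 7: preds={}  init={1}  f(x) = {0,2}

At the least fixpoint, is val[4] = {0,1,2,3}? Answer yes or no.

Trace (11 dequeues):
  [1] u=0 | in {0,1,3} | out {2,3} | prev {} | push {}
  [2] u=1 | in {0,3} | out {0,1,2,3} | prev {} | push {}
  [3] u=2 | in {} | out {0,3} | ==
  [4] u=3 | in {2,3} | out {0,1,2} | prev {} | push {}
  [5] u=4 | in {0,1,2,3} | out {0,1,2,3} | prev {} | push {1,3}
  [6] u=5 | in {0,1,2,3} | out {0,1,2,3} | prev {} | push {0}
  [7] u=6 | in {0,3} | out {} | ==
  [8] u=7 | in {} | out {0,1,2} | prev {1} | push {}
  [9] u=1 | in {0,1,2,3} | out {0,1,2,3} | ==
  [10] u=3 | in {0,1,2,3} | out {0,1,2} | ==
  [11] u=0 | in {0,1,2,3} | out {2,3} | ==

Converged values:
  [0] {2,3}
  [1] {0,1,2,3}
  [2] {0,3}
  [3] {0,1,2}
  [4] {0,1,2,3}
  [5] {0,1,2,3}
  [6] {}
  [7] {0,1,2}

yes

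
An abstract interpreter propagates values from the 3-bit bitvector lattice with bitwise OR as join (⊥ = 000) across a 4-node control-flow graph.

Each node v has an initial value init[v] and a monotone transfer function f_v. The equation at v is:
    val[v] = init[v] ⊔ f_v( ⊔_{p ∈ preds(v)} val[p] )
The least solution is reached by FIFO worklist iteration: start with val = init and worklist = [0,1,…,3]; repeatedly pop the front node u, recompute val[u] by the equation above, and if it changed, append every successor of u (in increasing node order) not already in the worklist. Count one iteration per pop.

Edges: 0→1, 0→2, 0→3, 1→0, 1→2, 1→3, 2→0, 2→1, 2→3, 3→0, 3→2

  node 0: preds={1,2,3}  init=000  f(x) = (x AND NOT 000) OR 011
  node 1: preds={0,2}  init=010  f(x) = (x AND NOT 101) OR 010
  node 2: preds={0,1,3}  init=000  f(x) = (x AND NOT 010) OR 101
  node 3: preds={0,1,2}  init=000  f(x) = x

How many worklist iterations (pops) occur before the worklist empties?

8

Trace (8 dequeues):
  [1] u=0 | in 010 | out 011 | prev 000 | push {}
  [2] u=1 | in 011 | out 010 | ==
  [3] u=2 | in 011 | out 101 | prev 000 | push {0,1}
  [4] u=3 | in 111 | out 111 | prev 000 | push {2}
  [5] u=0 | in 111 | out 111 | prev 011 | push {3}
  [6] u=1 | in 111 | out 010 | ==
  [7] u=2 | in 111 | out 101 | ==
  [8] u=3 | in 111 | out 111 | ==

Converged values:
  [0] 111
  [1] 010
  [2] 101
  [3] 111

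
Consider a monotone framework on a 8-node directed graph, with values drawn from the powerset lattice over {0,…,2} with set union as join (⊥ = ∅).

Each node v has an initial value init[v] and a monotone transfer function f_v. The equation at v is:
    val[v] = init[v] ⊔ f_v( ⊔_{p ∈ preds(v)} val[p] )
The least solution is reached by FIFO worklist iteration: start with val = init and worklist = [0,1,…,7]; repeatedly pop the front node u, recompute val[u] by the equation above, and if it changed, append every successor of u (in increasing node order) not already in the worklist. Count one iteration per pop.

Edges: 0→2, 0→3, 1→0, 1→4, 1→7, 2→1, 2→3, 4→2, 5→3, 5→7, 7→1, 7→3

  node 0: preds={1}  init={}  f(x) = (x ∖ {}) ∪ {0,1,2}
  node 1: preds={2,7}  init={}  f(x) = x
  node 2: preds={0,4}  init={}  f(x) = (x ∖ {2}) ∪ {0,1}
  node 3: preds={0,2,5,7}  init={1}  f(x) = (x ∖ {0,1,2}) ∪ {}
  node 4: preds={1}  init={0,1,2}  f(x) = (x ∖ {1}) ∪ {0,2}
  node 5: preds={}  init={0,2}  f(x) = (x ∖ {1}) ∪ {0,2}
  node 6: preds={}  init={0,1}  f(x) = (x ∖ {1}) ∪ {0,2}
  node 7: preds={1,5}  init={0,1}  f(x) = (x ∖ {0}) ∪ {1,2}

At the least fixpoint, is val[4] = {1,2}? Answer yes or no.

Iteration log — 14 steps:
  step 1. node 0  ⊔preds={}  new={0,1,2}  old={}  +wl: 
  step 2. node 1  ⊔preds={0,1}  new={0,1}  old={}  +wl: 0
  step 3. node 2  ⊔preds={0,1,2}  new={0,1}  old={}  +wl: 1
  step 4. node 3  ⊔preds={0,1,2}  new={1}  stable
  step 5. node 4  ⊔preds={0,1}  new={0,1,2}  stable
  step 6. node 5  ⊔preds={}  new={0,2}  stable
  step 7. node 6  ⊔preds={}  new={0,1,2}  old={0,1}  +wl: 
  step 8. node 7  ⊔preds={0,1,2}  new={0,1,2}  old={0,1}  +wl: 3
  step 9. node 0  ⊔preds={0,1}  new={0,1,2}  stable
  step 10. node 1  ⊔preds={0,1,2}  new={0,1,2}  old={0,1}  +wl: 0,4,7
  step 11. node 3  ⊔preds={0,1,2}  new={1}  stable
  step 12. node 0  ⊔preds={0,1,2}  new={0,1,2}  stable
  step 13. node 4  ⊔preds={0,1,2}  new={0,1,2}  stable
  step 14. node 7  ⊔preds={0,1,2}  new={0,1,2}  stable

Least fixpoint reached:
  node 0: {0,1,2}
  node 1: {0,1,2}
  node 2: {0,1}
  node 3: {1}
  node 4: {0,1,2}
  node 5: {0,2}
  node 6: {0,1,2}
  node 7: {0,1,2}

no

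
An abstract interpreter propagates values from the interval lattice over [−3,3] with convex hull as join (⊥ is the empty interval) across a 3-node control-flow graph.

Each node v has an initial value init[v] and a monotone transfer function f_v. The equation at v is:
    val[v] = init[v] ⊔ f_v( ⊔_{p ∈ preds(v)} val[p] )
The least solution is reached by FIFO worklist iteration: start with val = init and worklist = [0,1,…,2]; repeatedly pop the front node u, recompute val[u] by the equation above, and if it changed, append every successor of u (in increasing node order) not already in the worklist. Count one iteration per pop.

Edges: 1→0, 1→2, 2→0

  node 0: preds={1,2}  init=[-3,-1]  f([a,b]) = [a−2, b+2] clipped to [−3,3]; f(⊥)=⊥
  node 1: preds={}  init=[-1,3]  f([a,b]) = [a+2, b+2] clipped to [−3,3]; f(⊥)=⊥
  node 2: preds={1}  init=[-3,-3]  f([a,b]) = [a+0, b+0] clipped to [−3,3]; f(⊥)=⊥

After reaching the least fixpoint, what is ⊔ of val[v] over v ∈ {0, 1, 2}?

[-3,3]

Worklist (4 pops):
  #1 pop 0: in=[-3,3] → [-3,3] (was [-3,-1]); enqueue []
  #2 pop 1: in=⊥ → [-1,3] (no change)
  #3 pop 2: in=[-1,3] → [-3,3] (was [-3,-3]); enqueue [0]
  #4 pop 0: in=[-3,3] → [-3,3] (no change)

Fixpoint:
  val[0] = [-3,3]
  val[1] = [-1,3]
  val[2] = [-3,3]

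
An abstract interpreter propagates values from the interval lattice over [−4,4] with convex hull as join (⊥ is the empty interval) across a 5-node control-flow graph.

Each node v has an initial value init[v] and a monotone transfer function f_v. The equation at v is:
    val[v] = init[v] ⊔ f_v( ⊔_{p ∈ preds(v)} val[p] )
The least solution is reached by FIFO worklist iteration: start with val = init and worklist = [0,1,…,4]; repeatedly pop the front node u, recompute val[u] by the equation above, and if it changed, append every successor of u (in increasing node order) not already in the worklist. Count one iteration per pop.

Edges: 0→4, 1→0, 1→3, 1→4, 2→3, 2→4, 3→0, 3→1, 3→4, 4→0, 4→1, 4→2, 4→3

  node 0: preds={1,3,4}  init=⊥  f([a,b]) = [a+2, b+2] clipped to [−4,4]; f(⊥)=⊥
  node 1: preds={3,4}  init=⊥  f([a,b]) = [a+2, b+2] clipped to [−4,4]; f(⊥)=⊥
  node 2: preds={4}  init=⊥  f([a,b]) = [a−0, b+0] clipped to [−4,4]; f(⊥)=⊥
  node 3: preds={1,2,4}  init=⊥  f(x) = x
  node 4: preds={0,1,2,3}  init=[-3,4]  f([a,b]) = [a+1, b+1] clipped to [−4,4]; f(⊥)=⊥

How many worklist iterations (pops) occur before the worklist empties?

Worklist (7 pops):
  #1 pop 0: in=[-3,4] → [-1,4] (was ⊥); enqueue []
  #2 pop 1: in=[-3,4] → [-1,4] (was ⊥); enqueue [0]
  #3 pop 2: in=[-3,4] → [-3,4] (was ⊥); enqueue []
  #4 pop 3: in=[-3,4] → [-3,4] (was ⊥); enqueue [1]
  #5 pop 4: in=[-3,4] → [-3,4] (no change)
  #6 pop 0: in=[-3,4] → [-1,4] (no change)
  #7 pop 1: in=[-3,4] → [-1,4] (no change)

Fixpoint:
  val[0] = [-1,4]
  val[1] = [-1,4]
  val[2] = [-3,4]
  val[3] = [-3,4]
  val[4] = [-3,4]

7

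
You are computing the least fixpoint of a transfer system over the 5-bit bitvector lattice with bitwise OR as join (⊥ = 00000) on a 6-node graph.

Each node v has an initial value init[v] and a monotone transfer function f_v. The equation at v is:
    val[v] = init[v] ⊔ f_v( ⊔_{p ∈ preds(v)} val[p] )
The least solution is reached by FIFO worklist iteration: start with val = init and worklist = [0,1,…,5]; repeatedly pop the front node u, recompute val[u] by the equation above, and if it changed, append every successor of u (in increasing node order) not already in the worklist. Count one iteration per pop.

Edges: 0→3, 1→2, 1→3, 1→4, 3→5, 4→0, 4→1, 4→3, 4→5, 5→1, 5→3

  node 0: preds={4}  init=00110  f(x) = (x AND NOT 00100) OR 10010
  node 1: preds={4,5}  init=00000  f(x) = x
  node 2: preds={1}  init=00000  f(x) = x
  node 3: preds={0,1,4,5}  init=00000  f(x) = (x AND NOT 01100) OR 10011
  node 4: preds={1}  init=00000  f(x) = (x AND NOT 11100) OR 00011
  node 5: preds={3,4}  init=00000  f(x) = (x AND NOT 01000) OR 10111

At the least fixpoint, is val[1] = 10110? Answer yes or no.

Iteration log — 11 steps:
  step 1. node 0  ⊔preds=00000  new=10110  old=00110  +wl: 
  step 2. node 1  ⊔preds=00000  new=00000  stable
  step 3. node 2  ⊔preds=00000  new=00000  stable
  step 4. node 3  ⊔preds=10110  new=10011  old=00000  +wl: 
  step 5. node 4  ⊔preds=00000  new=00011  old=00000  +wl: 0,1,3
  step 6. node 5  ⊔preds=10011  new=10111  old=00000  +wl: 
  step 7. node 0  ⊔preds=00011  new=10111  old=10110  +wl: 
  step 8. node 1  ⊔preds=10111  new=10111  old=00000  +wl: 2,4
  step 9. node 3  ⊔preds=10111  new=10011  stable
  step 10. node 2  ⊔preds=10111  new=10111  old=00000  +wl: 
  step 11. node 4  ⊔preds=10111  new=00011  stable

Least fixpoint reached:
  node 0: 10111
  node 1: 10111
  node 2: 10111
  node 3: 10011
  node 4: 00011
  node 5: 10111

no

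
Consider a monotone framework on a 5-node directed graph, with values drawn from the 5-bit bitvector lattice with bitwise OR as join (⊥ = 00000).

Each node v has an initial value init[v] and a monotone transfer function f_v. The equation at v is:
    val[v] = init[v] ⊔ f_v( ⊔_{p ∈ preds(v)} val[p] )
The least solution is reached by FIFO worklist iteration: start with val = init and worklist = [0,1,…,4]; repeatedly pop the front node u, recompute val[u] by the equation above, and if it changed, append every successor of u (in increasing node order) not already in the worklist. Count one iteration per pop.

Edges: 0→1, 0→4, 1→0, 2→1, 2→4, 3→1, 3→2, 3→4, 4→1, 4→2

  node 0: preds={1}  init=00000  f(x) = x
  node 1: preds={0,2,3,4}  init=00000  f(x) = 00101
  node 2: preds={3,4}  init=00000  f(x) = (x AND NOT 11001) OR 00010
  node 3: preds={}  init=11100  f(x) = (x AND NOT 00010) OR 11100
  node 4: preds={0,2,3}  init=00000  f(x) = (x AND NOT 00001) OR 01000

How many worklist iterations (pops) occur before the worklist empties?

9

Trace (9 dequeues):
  [1] u=0 | in 00000 | out 00000 | ==
  [2] u=1 | in 11100 | out 00101 | prev 00000 | push {0}
  [3] u=2 | in 11100 | out 00110 | prev 00000 | push {1}
  [4] u=3 | in 00000 | out 11100 | ==
  [5] u=4 | in 11110 | out 11110 | prev 00000 | push {2}
  [6] u=0 | in 00101 | out 00101 | prev 00000 | push {4}
  [7] u=1 | in 11111 | out 00101 | ==
  [8] u=2 | in 11110 | out 00110 | ==
  [9] u=4 | in 11111 | out 11110 | ==

Converged values:
  [0] 00101
  [1] 00101
  [2] 00110
  [3] 11100
  [4] 11110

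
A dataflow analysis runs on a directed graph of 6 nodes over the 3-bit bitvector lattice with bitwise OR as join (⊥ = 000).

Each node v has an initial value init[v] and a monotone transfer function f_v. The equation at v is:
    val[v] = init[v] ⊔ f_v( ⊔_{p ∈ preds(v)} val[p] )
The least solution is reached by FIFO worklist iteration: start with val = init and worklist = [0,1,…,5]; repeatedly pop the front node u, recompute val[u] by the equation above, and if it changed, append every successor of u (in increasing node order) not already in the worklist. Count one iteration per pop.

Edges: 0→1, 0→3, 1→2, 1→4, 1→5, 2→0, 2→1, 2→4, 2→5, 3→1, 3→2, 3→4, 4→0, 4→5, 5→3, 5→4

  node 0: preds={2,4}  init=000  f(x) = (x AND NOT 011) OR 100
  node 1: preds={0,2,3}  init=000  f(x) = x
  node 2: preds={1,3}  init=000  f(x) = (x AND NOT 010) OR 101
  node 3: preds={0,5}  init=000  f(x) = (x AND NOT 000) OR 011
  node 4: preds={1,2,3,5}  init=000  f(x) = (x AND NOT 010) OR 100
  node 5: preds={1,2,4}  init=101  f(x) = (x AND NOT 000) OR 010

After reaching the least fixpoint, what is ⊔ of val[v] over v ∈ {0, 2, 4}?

101

Iteration log — 12 steps:
  step 1. node 0  ⊔preds=000  new=100  old=000  +wl: 
  step 2. node 1  ⊔preds=100  new=100  old=000  +wl: 
  step 3. node 2  ⊔preds=100  new=101  old=000  +wl: 0,1
  step 4. node 3  ⊔preds=101  new=111  old=000  +wl: 2
  step 5. node 4  ⊔preds=111  new=101  old=000  +wl: 
  step 6. node 5  ⊔preds=101  new=111  old=101  +wl: 3,4
  step 7. node 0  ⊔preds=101  new=100  stable
  step 8. node 1  ⊔preds=111  new=111  old=100  +wl: 5
  step 9. node 2  ⊔preds=111  new=101  stable
  step 10. node 3  ⊔preds=111  new=111  stable
  step 11. node 4  ⊔preds=111  new=101  stable
  step 12. node 5  ⊔preds=111  new=111  stable

Least fixpoint reached:
  node 0: 100
  node 1: 111
  node 2: 101
  node 3: 111
  node 4: 101
  node 5: 111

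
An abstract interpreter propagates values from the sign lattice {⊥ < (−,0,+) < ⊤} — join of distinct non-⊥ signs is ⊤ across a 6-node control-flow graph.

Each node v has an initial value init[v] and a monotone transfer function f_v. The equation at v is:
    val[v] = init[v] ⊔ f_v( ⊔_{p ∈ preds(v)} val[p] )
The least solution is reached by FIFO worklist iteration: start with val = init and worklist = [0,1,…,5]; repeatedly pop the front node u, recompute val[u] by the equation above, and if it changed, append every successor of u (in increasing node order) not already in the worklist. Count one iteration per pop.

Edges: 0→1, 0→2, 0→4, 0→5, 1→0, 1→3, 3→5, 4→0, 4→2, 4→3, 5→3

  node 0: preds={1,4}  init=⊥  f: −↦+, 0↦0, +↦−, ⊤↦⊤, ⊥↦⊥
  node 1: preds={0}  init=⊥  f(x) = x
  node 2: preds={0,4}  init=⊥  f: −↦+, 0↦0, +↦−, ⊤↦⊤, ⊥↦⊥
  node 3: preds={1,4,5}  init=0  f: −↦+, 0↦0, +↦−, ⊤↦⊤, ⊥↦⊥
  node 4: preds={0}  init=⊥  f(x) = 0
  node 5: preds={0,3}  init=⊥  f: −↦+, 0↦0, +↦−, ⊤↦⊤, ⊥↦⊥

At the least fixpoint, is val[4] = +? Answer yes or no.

no

Trace (14 dequeues):
  [1] u=0 | in ⊥ | out ⊥ | ==
  [2] u=1 | in ⊥ | out ⊥ | ==
  [3] u=2 | in ⊥ | out ⊥ | ==
  [4] u=3 | in ⊥ | out 0 | ==
  [5] u=4 | in ⊥ | out 0 | prev ⊥ | push {0,2,3}
  [6] u=5 | in 0 | out 0 | prev ⊥ | push {}
  [7] u=0 | in 0 | out 0 | prev ⊥ | push {1,4,5}
  [8] u=2 | in 0 | out 0 | prev ⊥ | push {}
  [9] u=3 | in 0 | out 0 | ==
  [10] u=1 | in 0 | out 0 | prev ⊥ | push {0,3}
  [11] u=4 | in 0 | out 0 | ==
  [12] u=5 | in 0 | out 0 | ==
  [13] u=0 | in 0 | out 0 | ==
  [14] u=3 | in 0 | out 0 | ==

Converged values:
  [0] 0
  [1] 0
  [2] 0
  [3] 0
  [4] 0
  [5] 0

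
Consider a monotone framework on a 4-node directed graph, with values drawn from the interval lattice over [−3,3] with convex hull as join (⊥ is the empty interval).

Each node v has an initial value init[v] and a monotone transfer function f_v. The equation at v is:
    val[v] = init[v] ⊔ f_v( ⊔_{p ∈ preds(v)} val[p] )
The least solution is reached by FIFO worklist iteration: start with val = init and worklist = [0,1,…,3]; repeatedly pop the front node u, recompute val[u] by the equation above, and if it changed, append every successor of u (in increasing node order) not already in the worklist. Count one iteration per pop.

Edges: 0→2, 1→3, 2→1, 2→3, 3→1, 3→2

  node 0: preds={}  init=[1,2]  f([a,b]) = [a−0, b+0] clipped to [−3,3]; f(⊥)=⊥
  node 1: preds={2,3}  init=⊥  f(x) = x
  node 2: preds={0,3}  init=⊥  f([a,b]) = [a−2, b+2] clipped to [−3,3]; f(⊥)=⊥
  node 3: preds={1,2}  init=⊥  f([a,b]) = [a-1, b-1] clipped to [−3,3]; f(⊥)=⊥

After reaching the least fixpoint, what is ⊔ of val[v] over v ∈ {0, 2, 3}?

Trace (10 dequeues):
  [1] u=0 | in ⊥ | out [1,2] | ==
  [2] u=1 | in ⊥ | out ⊥ | ==
  [3] u=2 | in [1,2] | out [-1,3] | prev ⊥ | push {1}
  [4] u=3 | in [-1,3] | out [-2,2] | prev ⊥ | push {2}
  [5] u=1 | in [-2,3] | out [-2,3] | prev ⊥ | push {3}
  [6] u=2 | in [-2,2] | out [-3,3] | prev [-1,3] | push {1}
  [7] u=3 | in [-3,3] | out [-3,2] | prev [-2,2] | push {2}
  [8] u=1 | in [-3,3] | out [-3,3] | prev [-2,3] | push {3}
  [9] u=2 | in [-3,2] | out [-3,3] | ==
  [10] u=3 | in [-3,3] | out [-3,2] | ==

Converged values:
  [0] [1,2]
  [1] [-3,3]
  [2] [-3,3]
  [3] [-3,2]

[-3,3]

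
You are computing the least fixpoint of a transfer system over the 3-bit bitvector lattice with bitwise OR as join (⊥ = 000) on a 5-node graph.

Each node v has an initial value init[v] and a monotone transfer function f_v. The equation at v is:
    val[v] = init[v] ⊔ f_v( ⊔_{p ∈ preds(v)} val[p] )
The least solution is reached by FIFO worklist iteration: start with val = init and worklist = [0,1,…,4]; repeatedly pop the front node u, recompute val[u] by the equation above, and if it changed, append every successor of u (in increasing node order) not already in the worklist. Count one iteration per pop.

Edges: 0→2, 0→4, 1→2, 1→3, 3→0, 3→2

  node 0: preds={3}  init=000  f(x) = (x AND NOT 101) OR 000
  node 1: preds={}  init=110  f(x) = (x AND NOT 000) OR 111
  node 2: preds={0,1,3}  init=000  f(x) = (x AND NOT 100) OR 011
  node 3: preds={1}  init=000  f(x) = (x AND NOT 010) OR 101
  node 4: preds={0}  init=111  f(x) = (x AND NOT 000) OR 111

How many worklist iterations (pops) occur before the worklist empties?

7

Trace (7 dequeues):
  [1] u=0 | in 000 | out 000 | ==
  [2] u=1 | in 000 | out 111 | prev 110 | push {}
  [3] u=2 | in 111 | out 011 | prev 000 | push {}
  [4] u=3 | in 111 | out 101 | prev 000 | push {0,2}
  [5] u=4 | in 000 | out 111 | ==
  [6] u=0 | in 101 | out 000 | ==
  [7] u=2 | in 111 | out 011 | ==

Converged values:
  [0] 000
  [1] 111
  [2] 011
  [3] 101
  [4] 111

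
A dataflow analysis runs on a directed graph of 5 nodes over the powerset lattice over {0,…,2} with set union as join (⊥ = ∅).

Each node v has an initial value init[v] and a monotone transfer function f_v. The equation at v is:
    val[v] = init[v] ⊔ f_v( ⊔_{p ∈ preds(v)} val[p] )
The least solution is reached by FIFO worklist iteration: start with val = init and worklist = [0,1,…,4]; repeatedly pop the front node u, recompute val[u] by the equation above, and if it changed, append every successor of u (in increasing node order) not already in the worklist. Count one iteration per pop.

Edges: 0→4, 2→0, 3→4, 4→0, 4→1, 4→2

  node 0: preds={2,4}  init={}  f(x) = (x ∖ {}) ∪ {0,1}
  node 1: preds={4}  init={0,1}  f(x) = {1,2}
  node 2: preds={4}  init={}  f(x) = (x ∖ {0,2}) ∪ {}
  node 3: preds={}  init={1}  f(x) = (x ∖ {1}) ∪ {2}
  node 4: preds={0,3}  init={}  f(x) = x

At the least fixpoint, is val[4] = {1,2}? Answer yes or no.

no

Worklist (10 pops):
  #1 pop 0: in={} → {0,1} (was {}); enqueue []
  #2 pop 1: in={} → {0,1,2} (was {0,1}); enqueue []
  #3 pop 2: in={} → {} (no change)
  #4 pop 3: in={} → {1,2} (was {1}); enqueue []
  #5 pop 4: in={0,1,2} → {0,1,2} (was {}); enqueue [0,1,2]
  #6 pop 0: in={0,1,2} → {0,1,2} (was {0,1}); enqueue [4]
  #7 pop 1: in={0,1,2} → {0,1,2} (no change)
  #8 pop 2: in={0,1,2} → {1} (was {}); enqueue [0]
  #9 pop 4: in={0,1,2} → {0,1,2} (no change)
  #10 pop 0: in={0,1,2} → {0,1,2} (no change)

Fixpoint:
  val[0] = {0,1,2}
  val[1] = {0,1,2}
  val[2] = {1}
  val[3] = {1,2}
  val[4] = {0,1,2}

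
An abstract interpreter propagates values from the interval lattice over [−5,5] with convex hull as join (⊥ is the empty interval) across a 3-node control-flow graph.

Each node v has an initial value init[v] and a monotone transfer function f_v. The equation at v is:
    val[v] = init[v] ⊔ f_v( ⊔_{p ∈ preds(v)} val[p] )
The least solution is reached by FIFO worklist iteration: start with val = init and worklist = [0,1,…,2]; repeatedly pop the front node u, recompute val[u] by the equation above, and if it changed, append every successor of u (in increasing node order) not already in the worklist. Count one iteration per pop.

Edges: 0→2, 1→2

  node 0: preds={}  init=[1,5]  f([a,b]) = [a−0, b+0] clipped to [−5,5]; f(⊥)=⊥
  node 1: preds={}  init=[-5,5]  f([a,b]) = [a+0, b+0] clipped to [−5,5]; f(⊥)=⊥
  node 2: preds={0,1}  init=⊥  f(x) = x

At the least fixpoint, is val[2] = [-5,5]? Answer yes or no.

yes

Trace (3 dequeues):
  [1] u=0 | in ⊥ | out [1,5] | ==
  [2] u=1 | in ⊥ | out [-5,5] | ==
  [3] u=2 | in [-5,5] | out [-5,5] | prev ⊥ | push {}

Converged values:
  [0] [1,5]
  [1] [-5,5]
  [2] [-5,5]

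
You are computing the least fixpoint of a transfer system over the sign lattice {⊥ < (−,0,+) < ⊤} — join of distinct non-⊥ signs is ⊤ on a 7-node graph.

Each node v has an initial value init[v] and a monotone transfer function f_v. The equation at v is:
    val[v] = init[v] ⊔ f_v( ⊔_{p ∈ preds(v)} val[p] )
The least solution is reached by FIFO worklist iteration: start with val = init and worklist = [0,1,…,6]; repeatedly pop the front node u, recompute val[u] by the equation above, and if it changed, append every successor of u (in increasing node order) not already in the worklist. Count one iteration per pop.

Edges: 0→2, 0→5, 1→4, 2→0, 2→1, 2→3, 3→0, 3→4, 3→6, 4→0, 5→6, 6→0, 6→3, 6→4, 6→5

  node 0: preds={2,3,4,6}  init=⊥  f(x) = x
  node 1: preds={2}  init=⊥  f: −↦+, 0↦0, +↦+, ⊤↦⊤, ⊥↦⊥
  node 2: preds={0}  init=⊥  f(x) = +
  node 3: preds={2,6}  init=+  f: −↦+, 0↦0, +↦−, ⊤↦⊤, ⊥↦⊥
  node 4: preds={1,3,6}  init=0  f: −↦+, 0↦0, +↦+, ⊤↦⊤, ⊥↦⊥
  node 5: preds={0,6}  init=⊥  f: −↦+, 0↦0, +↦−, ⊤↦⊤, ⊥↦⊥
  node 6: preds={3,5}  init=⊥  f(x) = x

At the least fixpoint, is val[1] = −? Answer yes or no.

no

Iteration log — 12 steps:
  step 1. node 0  ⊔preds=⊤  new=⊤  old=⊥  +wl: 
  step 2. node 1  ⊔preds=⊥  new=⊥  stable
  step 3. node 2  ⊔preds=⊤  new=+  old=⊥  +wl: 0,1
  step 4. node 3  ⊔preds=+  new=⊤  old=+  +wl: 
  step 5. node 4  ⊔preds=⊤  new=⊤  old=0  +wl: 
  step 6. node 5  ⊔preds=⊤  new=⊤  old=⊥  +wl: 
  step 7. node 6  ⊔preds=⊤  new=⊤  old=⊥  +wl: 3,4,5
  step 8. node 0  ⊔preds=⊤  new=⊤  stable
  step 9. node 1  ⊔preds=+  new=+  old=⊥  +wl: 
  step 10. node 3  ⊔preds=⊤  new=⊤  stable
  step 11. node 4  ⊔preds=⊤  new=⊤  stable
  step 12. node 5  ⊔preds=⊤  new=⊤  stable

Least fixpoint reached:
  node 0: ⊤
  node 1: +
  node 2: +
  node 3: ⊤
  node 4: ⊤
  node 5: ⊤
  node 6: ⊤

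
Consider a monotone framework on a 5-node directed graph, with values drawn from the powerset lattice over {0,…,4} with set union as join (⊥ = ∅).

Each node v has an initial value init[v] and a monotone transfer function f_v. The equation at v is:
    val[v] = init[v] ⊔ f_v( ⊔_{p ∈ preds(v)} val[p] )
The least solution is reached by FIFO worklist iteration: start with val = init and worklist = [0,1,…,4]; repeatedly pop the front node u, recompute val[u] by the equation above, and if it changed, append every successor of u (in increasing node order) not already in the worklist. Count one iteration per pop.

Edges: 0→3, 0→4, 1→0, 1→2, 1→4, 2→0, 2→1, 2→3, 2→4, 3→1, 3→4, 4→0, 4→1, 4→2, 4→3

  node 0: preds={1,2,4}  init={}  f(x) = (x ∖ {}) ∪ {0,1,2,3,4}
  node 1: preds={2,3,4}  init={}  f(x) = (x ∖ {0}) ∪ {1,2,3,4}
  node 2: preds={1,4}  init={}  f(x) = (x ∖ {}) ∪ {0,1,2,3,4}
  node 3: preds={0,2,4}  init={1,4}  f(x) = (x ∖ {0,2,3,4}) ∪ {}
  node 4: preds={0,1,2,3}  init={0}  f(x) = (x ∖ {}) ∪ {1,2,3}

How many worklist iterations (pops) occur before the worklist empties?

9

Worklist (9 pops):
  #1 pop 0: in={0} → {0,1,2,3,4} (was {}); enqueue []
  #2 pop 1: in={0,1,4} → {1,2,3,4} (was {}); enqueue [0]
  #3 pop 2: in={0,1,2,3,4} → {0,1,2,3,4} (was {}); enqueue [1]
  #4 pop 3: in={0,1,2,3,4} → {1,4} (no change)
  #5 pop 4: in={0,1,2,3,4} → {0,1,2,3,4} (was {0}); enqueue [2,3]
  #6 pop 0: in={0,1,2,3,4} → {0,1,2,3,4} (no change)
  #7 pop 1: in={0,1,2,3,4} → {1,2,3,4} (no change)
  #8 pop 2: in={0,1,2,3,4} → {0,1,2,3,4} (no change)
  #9 pop 3: in={0,1,2,3,4} → {1,4} (no change)

Fixpoint:
  val[0] = {0,1,2,3,4}
  val[1] = {1,2,3,4}
  val[2] = {0,1,2,3,4}
  val[3] = {1,4}
  val[4] = {0,1,2,3,4}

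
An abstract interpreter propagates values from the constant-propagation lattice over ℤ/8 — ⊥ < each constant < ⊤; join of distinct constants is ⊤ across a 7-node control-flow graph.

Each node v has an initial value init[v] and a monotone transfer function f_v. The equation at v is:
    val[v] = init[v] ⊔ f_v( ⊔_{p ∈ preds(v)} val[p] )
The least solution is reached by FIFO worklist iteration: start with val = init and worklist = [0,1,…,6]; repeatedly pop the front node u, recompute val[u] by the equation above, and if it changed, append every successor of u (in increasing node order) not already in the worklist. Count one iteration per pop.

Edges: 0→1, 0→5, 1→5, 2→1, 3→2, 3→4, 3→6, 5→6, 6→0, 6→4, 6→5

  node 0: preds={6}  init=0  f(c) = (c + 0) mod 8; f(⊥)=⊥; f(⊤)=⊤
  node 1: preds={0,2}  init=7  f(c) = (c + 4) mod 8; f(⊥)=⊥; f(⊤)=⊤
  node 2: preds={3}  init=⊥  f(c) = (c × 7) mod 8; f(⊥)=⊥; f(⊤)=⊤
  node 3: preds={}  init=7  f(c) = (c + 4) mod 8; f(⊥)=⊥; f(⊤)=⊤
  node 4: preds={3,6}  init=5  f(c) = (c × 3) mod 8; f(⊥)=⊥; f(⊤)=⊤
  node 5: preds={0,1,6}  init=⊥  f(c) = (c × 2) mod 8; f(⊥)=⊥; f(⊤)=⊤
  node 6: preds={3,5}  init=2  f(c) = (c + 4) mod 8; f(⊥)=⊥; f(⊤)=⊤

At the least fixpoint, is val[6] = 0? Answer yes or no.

Worklist (11 pops):
  #1 pop 0: in=2 → ⊤ (was 0); enqueue []
  #2 pop 1: in=⊤ → ⊤ (was 7); enqueue []
  #3 pop 2: in=7 → 1 (was ⊥); enqueue [1]
  #4 pop 3: in=⊥ → 7 (no change)
  #5 pop 4: in=⊤ → ⊤ (was 5); enqueue []
  #6 pop 5: in=⊤ → ⊤ (was ⊥); enqueue []
  #7 pop 6: in=⊤ → ⊤ (was 2); enqueue [0,4,5]
  #8 pop 1: in=⊤ → ⊤ (no change)
  #9 pop 0: in=⊤ → ⊤ (no change)
  #10 pop 4: in=⊤ → ⊤ (no change)
  #11 pop 5: in=⊤ → ⊤ (no change)

Fixpoint:
  val[0] = ⊤
  val[1] = ⊤
  val[2] = 1
  val[3] = 7
  val[4] = ⊤
  val[5] = ⊤
  val[6] = ⊤

no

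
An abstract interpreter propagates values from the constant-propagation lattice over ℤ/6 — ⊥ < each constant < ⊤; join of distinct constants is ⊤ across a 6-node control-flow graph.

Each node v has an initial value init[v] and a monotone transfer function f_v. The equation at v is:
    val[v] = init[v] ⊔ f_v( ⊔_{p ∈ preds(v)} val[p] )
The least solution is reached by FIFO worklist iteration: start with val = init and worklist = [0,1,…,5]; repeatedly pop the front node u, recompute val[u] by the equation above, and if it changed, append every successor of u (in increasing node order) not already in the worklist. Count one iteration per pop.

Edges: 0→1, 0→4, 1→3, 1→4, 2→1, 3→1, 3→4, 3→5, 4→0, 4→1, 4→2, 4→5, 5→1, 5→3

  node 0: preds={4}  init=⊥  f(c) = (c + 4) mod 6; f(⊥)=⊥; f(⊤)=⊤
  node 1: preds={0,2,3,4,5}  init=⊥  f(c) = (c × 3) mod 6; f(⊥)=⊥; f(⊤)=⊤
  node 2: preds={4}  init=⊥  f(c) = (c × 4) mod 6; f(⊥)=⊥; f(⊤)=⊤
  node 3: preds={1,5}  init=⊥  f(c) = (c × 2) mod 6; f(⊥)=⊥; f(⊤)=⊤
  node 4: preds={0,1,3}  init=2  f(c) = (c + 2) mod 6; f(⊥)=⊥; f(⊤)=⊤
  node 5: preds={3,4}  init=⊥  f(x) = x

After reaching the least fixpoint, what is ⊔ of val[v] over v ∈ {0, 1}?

⊤

Worklist (12 pops):
  #1 pop 0: in=2 → 0 (was ⊥); enqueue []
  #2 pop 1: in=⊤ → ⊤ (was ⊥); enqueue []
  #3 pop 2: in=2 → 2 (was ⊥); enqueue [1]
  #4 pop 3: in=⊤ → ⊤ (was ⊥); enqueue []
  #5 pop 4: in=⊤ → ⊤ (was 2); enqueue [0,2]
  #6 pop 5: in=⊤ → ⊤ (was ⊥); enqueue [3]
  #7 pop 1: in=⊤ → ⊤ (no change)
  #8 pop 0: in=⊤ → ⊤ (was 0); enqueue [1,4]
  #9 pop 2: in=⊤ → ⊤ (was 2); enqueue []
  #10 pop 3: in=⊤ → ⊤ (no change)
  #11 pop 1: in=⊤ → ⊤ (no change)
  #12 pop 4: in=⊤ → ⊤ (no change)

Fixpoint:
  val[0] = ⊤
  val[1] = ⊤
  val[2] = ⊤
  val[3] = ⊤
  val[4] = ⊤
  val[5] = ⊤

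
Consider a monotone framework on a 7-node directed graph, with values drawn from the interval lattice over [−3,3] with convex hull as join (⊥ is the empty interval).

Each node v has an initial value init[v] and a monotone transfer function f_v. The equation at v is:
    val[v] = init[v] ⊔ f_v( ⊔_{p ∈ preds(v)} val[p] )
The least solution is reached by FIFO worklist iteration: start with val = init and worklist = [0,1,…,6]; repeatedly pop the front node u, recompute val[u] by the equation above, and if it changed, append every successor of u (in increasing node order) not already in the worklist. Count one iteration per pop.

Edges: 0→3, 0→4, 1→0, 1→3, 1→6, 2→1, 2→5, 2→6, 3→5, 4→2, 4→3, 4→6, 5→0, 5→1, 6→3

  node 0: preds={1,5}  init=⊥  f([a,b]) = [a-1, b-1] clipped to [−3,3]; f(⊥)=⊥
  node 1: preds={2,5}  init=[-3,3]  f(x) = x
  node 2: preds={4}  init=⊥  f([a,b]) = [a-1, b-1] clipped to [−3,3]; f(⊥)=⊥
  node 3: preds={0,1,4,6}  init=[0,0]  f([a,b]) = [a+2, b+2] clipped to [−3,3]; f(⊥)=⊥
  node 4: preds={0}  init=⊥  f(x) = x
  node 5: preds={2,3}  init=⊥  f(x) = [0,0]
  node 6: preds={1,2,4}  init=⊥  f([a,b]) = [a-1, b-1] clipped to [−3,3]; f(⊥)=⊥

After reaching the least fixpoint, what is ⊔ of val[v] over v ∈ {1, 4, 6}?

Worklist (13 pops):
  #1 pop 0: in=[-3,3] → [-3,2] (was ⊥); enqueue []
  #2 pop 1: in=⊥ → [-3,3] (no change)
  #3 pop 2: in=⊥ → ⊥ (no change)
  #4 pop 3: in=[-3,3] → [-1,3] (was [0,0]); enqueue []
  #5 pop 4: in=[-3,2] → [-3,2] (was ⊥); enqueue [2,3]
  #6 pop 5: in=[-1,3] → [0,0] (was ⊥); enqueue [0,1]
  #7 pop 6: in=[-3,3] → [-3,2] (was ⊥); enqueue []
  #8 pop 2: in=[-3,2] → [-3,1] (was ⊥); enqueue [5,6]
  #9 pop 3: in=[-3,3] → [-1,3] (no change)
  #10 pop 0: in=[-3,3] → [-3,2] (no change)
  #11 pop 1: in=[-3,1] → [-3,3] (no change)
  #12 pop 5: in=[-3,3] → [0,0] (no change)
  #13 pop 6: in=[-3,3] → [-3,2] (no change)

Fixpoint:
  val[0] = [-3,2]
  val[1] = [-3,3]
  val[2] = [-3,1]
  val[3] = [-1,3]
  val[4] = [-3,2]
  val[5] = [0,0]
  val[6] = [-3,2]

[-3,3]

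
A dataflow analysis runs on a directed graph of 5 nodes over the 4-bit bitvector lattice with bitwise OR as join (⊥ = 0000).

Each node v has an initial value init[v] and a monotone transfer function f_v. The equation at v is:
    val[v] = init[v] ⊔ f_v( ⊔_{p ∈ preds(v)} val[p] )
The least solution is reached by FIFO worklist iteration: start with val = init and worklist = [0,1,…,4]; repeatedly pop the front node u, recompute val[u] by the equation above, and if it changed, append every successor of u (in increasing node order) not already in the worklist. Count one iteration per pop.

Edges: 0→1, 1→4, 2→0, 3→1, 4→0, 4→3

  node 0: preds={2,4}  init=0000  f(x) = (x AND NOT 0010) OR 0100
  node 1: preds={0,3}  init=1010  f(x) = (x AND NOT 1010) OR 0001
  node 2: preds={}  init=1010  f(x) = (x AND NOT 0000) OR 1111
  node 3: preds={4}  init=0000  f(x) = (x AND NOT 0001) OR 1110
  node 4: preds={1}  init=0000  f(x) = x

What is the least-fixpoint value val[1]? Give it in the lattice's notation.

1111

Worklist (8 pops):
  #1 pop 0: in=1010 → 1100 (was 0000); enqueue []
  #2 pop 1: in=1100 → 1111 (was 1010); enqueue []
  #3 pop 2: in=0000 → 1111 (was 1010); enqueue [0]
  #4 pop 3: in=0000 → 1110 (was 0000); enqueue [1]
  #5 pop 4: in=1111 → 1111 (was 0000); enqueue [3]
  #6 pop 0: in=1111 → 1101 (was 1100); enqueue []
  #7 pop 1: in=1111 → 1111 (no change)
  #8 pop 3: in=1111 → 1110 (no change)

Fixpoint:
  val[0] = 1101
  val[1] = 1111
  val[2] = 1111
  val[3] = 1110
  val[4] = 1111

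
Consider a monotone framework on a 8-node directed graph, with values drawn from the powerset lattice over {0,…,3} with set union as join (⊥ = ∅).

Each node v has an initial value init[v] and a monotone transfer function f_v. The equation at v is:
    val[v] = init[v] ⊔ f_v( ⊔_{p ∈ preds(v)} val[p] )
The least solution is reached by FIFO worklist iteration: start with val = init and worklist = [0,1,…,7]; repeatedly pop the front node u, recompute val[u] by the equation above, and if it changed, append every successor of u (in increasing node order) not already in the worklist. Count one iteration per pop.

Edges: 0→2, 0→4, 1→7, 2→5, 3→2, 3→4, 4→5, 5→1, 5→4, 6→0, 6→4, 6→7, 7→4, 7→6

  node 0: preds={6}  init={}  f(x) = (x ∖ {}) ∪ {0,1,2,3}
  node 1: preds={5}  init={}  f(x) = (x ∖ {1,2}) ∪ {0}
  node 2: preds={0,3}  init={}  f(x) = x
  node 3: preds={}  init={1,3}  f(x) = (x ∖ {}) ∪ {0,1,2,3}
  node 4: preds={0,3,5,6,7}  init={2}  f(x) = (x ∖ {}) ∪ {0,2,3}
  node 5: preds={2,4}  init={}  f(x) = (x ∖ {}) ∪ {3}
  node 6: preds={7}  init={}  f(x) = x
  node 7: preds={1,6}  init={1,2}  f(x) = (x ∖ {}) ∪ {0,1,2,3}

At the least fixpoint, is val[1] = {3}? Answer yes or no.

Iteration log — 16 steps:
  step 1. node 0  ⊔preds={}  new={0,1,2,3}  old={}  +wl: 
  step 2. node 1  ⊔preds={}  new={0}  old={}  +wl: 
  step 3. node 2  ⊔preds={0,1,2,3}  new={0,1,2,3}  old={}  +wl: 
  step 4. node 3  ⊔preds={}  new={0,1,2,3}  old={1,3}  +wl: 2
  step 5. node 4  ⊔preds={0,1,2,3}  new={0,1,2,3}  old={2}  +wl: 
  step 6. node 5  ⊔preds={0,1,2,3}  new={0,1,2,3}  old={}  +wl: 1,4
  step 7. node 6  ⊔preds={1,2}  new={1,2}  old={}  +wl: 0
  step 8. node 7  ⊔preds={0,1,2}  new={0,1,2,3}  old={1,2}  +wl: 6
  step 9. node 2  ⊔preds={0,1,2,3}  new={0,1,2,3}  stable
  step 10. node 1  ⊔preds={0,1,2,3}  new={0,3}  old={0}  +wl: 7
  step 11. node 4  ⊔preds={0,1,2,3}  new={0,1,2,3}  stable
  step 12. node 0  ⊔preds={1,2}  new={0,1,2,3}  stable
  step 13. node 6  ⊔preds={0,1,2,3}  new={0,1,2,3}  old={1,2}  +wl: 0,4
  step 14. node 7  ⊔preds={0,1,2,3}  new={0,1,2,3}  stable
  step 15. node 0  ⊔preds={0,1,2,3}  new={0,1,2,3}  stable
  step 16. node 4  ⊔preds={0,1,2,3}  new={0,1,2,3}  stable

Least fixpoint reached:
  node 0: {0,1,2,3}
  node 1: {0,3}
  node 2: {0,1,2,3}
  node 3: {0,1,2,3}
  node 4: {0,1,2,3}
  node 5: {0,1,2,3}
  node 6: {0,1,2,3}
  node 7: {0,1,2,3}

no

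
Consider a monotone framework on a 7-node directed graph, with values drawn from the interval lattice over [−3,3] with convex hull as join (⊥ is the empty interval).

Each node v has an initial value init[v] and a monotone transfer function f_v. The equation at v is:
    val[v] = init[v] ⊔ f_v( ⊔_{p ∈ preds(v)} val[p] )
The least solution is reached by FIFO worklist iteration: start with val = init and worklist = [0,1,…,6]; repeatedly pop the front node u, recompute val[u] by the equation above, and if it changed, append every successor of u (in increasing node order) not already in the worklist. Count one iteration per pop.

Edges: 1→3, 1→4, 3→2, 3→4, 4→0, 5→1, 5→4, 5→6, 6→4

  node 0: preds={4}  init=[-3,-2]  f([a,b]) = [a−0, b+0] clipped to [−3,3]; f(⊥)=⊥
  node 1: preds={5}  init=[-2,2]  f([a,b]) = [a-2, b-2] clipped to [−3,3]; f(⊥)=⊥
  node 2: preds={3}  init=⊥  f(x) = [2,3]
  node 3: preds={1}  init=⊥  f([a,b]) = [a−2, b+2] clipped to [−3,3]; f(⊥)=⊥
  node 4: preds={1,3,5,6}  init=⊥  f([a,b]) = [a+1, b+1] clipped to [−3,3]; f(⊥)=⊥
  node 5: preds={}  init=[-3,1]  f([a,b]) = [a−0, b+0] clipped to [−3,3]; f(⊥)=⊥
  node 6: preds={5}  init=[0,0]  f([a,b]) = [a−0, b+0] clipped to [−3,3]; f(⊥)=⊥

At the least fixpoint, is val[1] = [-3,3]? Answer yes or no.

Worklist (10 pops):
  #1 pop 0: in=⊥ → [-3,-2] (no change)
  #2 pop 1: in=[-3,1] → [-3,2] (was [-2,2]); enqueue []
  #3 pop 2: in=⊥ → [2,3] (was ⊥); enqueue []
  #4 pop 3: in=[-3,2] → [-3,3] (was ⊥); enqueue [2]
  #5 pop 4: in=[-3,3] → [-2,3] (was ⊥); enqueue [0]
  #6 pop 5: in=⊥ → [-3,1] (no change)
  #7 pop 6: in=[-3,1] → [-3,1] (was [0,0]); enqueue [4]
  #8 pop 2: in=[-3,3] → [2,3] (no change)
  #9 pop 0: in=[-2,3] → [-3,3] (was [-3,-2]); enqueue []
  #10 pop 4: in=[-3,3] → [-2,3] (no change)

Fixpoint:
  val[0] = [-3,3]
  val[1] = [-3,2]
  val[2] = [2,3]
  val[3] = [-3,3]
  val[4] = [-2,3]
  val[5] = [-3,1]
  val[6] = [-3,1]

no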